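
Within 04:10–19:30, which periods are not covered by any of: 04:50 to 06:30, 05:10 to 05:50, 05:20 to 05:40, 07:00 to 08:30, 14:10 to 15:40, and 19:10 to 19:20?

04:10–04:50, 06:30–07:00, 08:30–14:10, 15:40–19:10, 19:20–19:30

The merged coverage is 04:50–06:30, 07:00–08:30, 14:10–15:40, 19:10–19:20.
Complement within 04:10–19:30: 04:10–04:50, 06:30–07:00, 08:30–14:10, 15:40–19:10, 19:20–19:30.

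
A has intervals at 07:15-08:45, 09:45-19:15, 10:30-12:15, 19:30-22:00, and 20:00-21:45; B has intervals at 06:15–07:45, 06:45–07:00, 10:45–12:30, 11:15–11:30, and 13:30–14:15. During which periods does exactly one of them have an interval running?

A, merged: 07:15-08:45, 09:45-19:15, 19:30-22:00.
B, merged: 06:15-07:45, 10:45-12:30, 13:30-14:15.
Only in the first: 07:45-08:45, 09:45-10:45, 12:30-13:30, 14:15-19:15, 19:30-22:00.
Only in the second: 06:15-07:15.
Together these are the periods covered by exactly one.

06:15-07:15, 07:45-08:45, 09:45-10:45, 12:30-13:30, 14:15-19:15, 19:30-22:00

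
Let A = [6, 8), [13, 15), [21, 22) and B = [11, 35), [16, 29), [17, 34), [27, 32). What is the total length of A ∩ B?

B, merged: [11, 35).
A ∩ B = [13, 15), [21, 22).
Total: 2 + 1 = 3.

3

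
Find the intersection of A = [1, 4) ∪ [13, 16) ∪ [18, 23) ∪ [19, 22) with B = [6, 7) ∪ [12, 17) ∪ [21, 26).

[13, 16) ∪ [21, 23)

A, merged: [1, 4), [13, 16), [18, 23).
[1, 4): no overlap with the second set.
[13, 16) meets the second set on [13, 16).
[18, 23) meets the second set on [21, 23).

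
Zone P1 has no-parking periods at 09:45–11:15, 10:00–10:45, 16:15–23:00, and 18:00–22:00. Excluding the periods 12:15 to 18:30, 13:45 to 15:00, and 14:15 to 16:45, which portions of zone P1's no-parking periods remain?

First set merges to 09:45–11:15, 16:15–23:00.
Second set merges to 12:15–18:30.
09:45–11:15 is untouched.
16:15–23:00 with B removed leaves 18:30–23:00.

09:45–11:15, 18:30–23:00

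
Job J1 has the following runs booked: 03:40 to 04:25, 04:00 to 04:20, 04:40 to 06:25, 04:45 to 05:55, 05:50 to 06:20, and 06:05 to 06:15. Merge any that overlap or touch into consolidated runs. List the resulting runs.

04:00–04:20 overlaps/touches 03:40–04:25 → extend to 03:40–04:25.
04:40–06:25 is disjoint → start new block.
04:45–05:55 overlaps/touches 04:40–06:25 → extend to 04:40–06:25.
05:50–06:20 overlaps/touches 04:40–06:25 → extend to 04:40–06:25.
06:05–06:15 overlaps/touches 04:40–06:25 → extend to 04:40–06:25.

03:40–04:25, 04:40–06:25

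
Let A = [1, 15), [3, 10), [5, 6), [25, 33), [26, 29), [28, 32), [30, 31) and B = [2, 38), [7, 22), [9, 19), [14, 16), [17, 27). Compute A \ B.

First set merges to [1, 15), [25, 33).
Second set merges to [2, 38).
[1, 15) minus B → [1, 2).
[25, 33): fully covered by B → removed.

[1, 2)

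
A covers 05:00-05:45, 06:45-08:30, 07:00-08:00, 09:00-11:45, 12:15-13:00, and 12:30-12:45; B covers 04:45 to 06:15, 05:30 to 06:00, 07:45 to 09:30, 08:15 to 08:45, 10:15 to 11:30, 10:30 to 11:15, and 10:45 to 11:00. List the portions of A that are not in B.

First set merges to 05:00–05:45, 06:45–08:30, 09:00–11:45, 12:15–13:00.
Second set merges to 04:45–06:15, 07:45–09:30, 10:15–11:30.
05:00–05:45: fully covered by B → removed.
06:45–08:30 minus B → 06:45–07:45.
09:00–11:45 minus B → 09:30–10:15, 11:30–11:45.
12:15–13:00: no B overlap → unchanged.

06:45–07:45, 09:30–10:15, 11:30–11:45, 12:15–13:00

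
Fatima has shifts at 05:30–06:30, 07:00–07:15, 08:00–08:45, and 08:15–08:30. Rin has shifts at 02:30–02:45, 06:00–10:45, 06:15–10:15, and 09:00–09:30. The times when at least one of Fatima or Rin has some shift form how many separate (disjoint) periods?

A, merged: 05:30–06:30, 07:00–07:15, 08:00–08:45.
B, merged: 02:30–02:45, 06:00–10:45.
A ∪ B = 02:30–02:45, 05:30–10:45.
That is 2 disjoint pieces.

2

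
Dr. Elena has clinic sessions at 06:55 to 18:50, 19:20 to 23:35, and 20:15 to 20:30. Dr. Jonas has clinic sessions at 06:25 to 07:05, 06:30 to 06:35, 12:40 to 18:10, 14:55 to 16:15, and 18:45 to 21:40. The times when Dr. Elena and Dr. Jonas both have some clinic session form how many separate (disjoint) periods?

A, merged: 06:55–18:50, 19:20–23:35.
B, merged: 06:25–07:05, 12:40–18:10, 18:45–21:40.
A ∩ B = 06:55–07:05, 12:40–18:10, 18:45–18:50, 19:20–21:40.
That is 4 disjoint pieces.

4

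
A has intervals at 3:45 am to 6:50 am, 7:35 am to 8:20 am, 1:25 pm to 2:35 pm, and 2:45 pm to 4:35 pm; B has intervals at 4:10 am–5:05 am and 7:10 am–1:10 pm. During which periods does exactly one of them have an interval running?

A but not B: 3:45 am–4:10 am, 5:05 am–6:50 am, 1:25 pm–2:35 pm, 2:45 pm–4:35 pm.
B but not A: 7:10 am–7:35 am, 8:20 am–1:10 pm.
Combining gives A △ B.

3:45 am–4:10 am, 5:05 am–6:50 am, 7:10 am–7:35 am, 8:20 am–1:10 pm, 1:25 pm–2:35 pm, 2:45 pm–4:35 pm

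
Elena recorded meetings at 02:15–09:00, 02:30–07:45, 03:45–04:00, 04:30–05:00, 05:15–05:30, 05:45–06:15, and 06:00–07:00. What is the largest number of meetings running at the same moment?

At 06:00, 4 of the intervals are simultaneously active.
No point has more.

4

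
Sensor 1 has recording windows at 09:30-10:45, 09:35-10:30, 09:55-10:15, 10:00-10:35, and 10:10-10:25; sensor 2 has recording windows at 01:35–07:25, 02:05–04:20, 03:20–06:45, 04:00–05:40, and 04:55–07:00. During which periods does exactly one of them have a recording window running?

01:35-07:25, 09:30-10:45

First set merges to 09:30-10:45.
Second set merges to 01:35-07:25.
A \ B = 09:30-10:45.
B \ A = 01:35-07:25.
Union of the two gives the symmetric difference.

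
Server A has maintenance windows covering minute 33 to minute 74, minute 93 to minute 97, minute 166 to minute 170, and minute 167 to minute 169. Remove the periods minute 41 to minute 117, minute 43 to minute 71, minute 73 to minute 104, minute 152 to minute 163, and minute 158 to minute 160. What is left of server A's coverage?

A, merged: minute 33 to minute 74, minute 93 to minute 97, minute 166 to minute 170.
B, merged: minute 41 to minute 117, minute 152 to minute 163.
minute 33 to minute 74 \ B = minute 33 to minute 41.
minute 93 to minute 97: entirely removed.
minute 166 to minute 170: nothing removed.

minute 33 to minute 41, minute 166 to minute 170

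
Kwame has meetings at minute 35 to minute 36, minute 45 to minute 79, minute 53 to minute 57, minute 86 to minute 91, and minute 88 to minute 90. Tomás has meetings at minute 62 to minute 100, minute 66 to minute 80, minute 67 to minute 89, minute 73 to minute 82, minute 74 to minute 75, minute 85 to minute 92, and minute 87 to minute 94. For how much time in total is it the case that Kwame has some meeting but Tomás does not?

A, merged: minute 35 to minute 36, minute 45 to minute 79, minute 86 to minute 91.
B, merged: minute 62 to minute 100.
A \ B = minute 35 to minute 36, minute 45 to minute 62.
Total: 1 minute + 17 minutes = 18 minutes.

18 minutes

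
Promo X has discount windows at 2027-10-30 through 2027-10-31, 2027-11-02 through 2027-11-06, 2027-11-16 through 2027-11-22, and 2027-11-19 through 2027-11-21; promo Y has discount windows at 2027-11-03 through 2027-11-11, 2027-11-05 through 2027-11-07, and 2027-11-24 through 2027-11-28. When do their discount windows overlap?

First set merges to 2027-10-30 through 2027-10-31, 2027-11-02 through 2027-11-06, 2027-11-16 through 2027-11-22.
Second set merges to 2027-11-03 through 2027-11-11, 2027-11-24 through 2027-11-28.
2027-10-30 through 2027-10-31 falls entirely outside B.
2027-11-02 through 2027-11-06 overlaps B on 2027-11-03 through 2027-11-06.
2027-11-16 through 2027-11-22 falls entirely outside B.

2027-11-03 through 2027-11-06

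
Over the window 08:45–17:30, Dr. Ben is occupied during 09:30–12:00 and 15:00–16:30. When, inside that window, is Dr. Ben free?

08:45–09:30, 12:00–15:00, 16:30–17:30

The merged coverage is 09:30–12:00, 15:00–16:30.
Complement within 08:45–17:30: 08:45–09:30, 12:00–15:00, 16:30–17:30.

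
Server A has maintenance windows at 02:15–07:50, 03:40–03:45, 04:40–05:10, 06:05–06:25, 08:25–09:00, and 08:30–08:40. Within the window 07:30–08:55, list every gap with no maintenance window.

The merged coverage is 02:15–07:50, 08:25–09:00.
Uncovered inside 07:30–08:55: 07:50–08:25.

07:50–08:25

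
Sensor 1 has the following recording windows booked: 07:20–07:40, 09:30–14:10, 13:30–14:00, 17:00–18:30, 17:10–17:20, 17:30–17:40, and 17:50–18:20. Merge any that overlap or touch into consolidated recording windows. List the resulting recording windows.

09:30–14:10 is disjoint → start new block.
13:30–14:00 overlaps/touches 09:30–14:10 → extend to 09:30–14:10.
17:00–18:30 is disjoint → start new block.
17:10–17:20 overlaps/touches 17:00–18:30 → extend to 17:00–18:30.
17:30–17:40 overlaps/touches 17:00–18:30 → extend to 17:00–18:30.
17:50–18:20 overlaps/touches 17:00–18:30 → extend to 17:00–18:30.

07:20–07:40, 09:30–14:10, 17:00–18:30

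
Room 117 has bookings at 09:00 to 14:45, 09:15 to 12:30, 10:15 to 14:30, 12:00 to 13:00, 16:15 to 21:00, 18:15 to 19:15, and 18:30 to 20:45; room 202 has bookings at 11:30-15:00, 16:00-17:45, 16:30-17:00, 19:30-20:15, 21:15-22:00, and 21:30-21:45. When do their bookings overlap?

First set merges to 09:00–14:45, 16:15–21:00.
Second set merges to 11:30–15:00, 16:00–17:45, 19:30–20:15, 21:15–22:00.
09:00–14:45 overlaps B on 11:30–14:45.
16:15–21:00 overlaps B on 16:15–17:45, 19:30–20:15.

11:30–14:45, 16:15–17:45, 19:30–20:15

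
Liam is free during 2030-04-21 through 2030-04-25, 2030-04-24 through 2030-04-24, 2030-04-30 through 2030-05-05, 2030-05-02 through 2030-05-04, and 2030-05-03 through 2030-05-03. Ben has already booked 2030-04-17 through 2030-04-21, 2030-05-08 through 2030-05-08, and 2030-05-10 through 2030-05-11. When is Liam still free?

First set merges to 2030-04-21 through 2030-04-25, 2030-04-30 through 2030-05-05.
2030-04-21 through 2030-04-25 with B removed leaves 2030-04-22 through 2030-04-25.
2030-04-30 through 2030-05-05 is untouched.

2030-04-22 through 2030-04-25, 2030-04-30 through 2030-05-05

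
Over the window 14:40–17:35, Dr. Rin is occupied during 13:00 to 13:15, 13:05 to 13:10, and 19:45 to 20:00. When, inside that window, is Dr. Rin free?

14:40–17:35

After merging, the occupied span is 13:00–13:15, 19:45–20:00.
Uncovered inside 14:40–17:35: 14:40–17:35.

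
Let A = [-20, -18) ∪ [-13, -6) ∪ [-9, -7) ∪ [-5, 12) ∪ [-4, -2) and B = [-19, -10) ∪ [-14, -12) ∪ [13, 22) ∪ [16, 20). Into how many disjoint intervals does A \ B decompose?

3

A, merged: [-20, -18), [-13, -6), [-5, 12).
B, merged: [-19, -10), [13, 22).
A \ B = [-20, -19), [-10, -6), [-5, 12).
That is 3 disjoint pieces.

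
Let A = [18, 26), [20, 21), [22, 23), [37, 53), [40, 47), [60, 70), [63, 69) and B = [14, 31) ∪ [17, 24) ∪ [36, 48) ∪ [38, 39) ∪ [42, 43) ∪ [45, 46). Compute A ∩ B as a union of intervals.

[18, 26) ∪ [37, 48)

Merge the first list: [18, 26), [37, 53), [60, 70).
Merge the second list: [14, 31), [36, 48).
[18, 26) meets the second set on [18, 26).
[37, 53) meets the second set on [37, 48).
[60, 70): no overlap with the second set.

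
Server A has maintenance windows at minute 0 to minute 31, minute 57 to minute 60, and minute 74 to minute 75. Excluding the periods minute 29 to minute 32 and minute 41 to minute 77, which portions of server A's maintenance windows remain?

minute 0 to minute 31 with B removed leaves minute 0 to minute 29.
minute 57 to minute 60 lies entirely inside B → drops out.
minute 74 to minute 75 lies entirely inside B → drops out.

minute 0 to minute 29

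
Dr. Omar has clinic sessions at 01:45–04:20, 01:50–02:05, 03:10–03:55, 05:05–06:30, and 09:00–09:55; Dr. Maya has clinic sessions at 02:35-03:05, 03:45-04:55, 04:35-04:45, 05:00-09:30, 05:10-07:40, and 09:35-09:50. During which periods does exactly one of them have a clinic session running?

Merge the first list: 01:45–04:20, 05:05–06:30, 09:00–09:55.
Merge the second list: 02:35–03:05, 03:45–04:55, 05:00–09:30, 09:35–09:50.
A \ B = 01:45–02:35, 03:05–03:45, 09:30–09:35, 09:50–09:55.
B \ A = 04:20–04:55, 05:00–05:05, 06:30–09:00.
Union of the two gives the symmetric difference.

01:45–02:35, 03:05–03:45, 04:20–04:55, 05:00–05:05, 06:30–09:00, 09:30–09:35, 09:50–09:55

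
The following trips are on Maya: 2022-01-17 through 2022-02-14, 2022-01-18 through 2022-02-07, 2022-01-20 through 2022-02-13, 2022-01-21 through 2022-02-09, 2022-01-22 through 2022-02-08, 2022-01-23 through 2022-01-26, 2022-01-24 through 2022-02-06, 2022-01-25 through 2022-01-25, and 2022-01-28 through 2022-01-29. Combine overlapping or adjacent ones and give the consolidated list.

2022-01-17 through 2022-02-14

2022-01-18 through 2022-02-07 overlaps/touches 2022-01-17 through 2022-02-14 → extend to 2022-01-17 through 2022-02-14.
2022-01-20 through 2022-02-13 overlaps/touches 2022-01-17 through 2022-02-14 → extend to 2022-01-17 through 2022-02-14.
2022-01-21 through 2022-02-09 overlaps/touches 2022-01-17 through 2022-02-14 → extend to 2022-01-17 through 2022-02-14.
2022-01-22 through 2022-02-08 overlaps/touches 2022-01-17 through 2022-02-14 → extend to 2022-01-17 through 2022-02-14.
2022-01-23 through 2022-01-26 overlaps/touches 2022-01-17 through 2022-02-14 → extend to 2022-01-17 through 2022-02-14.
2022-01-24 through 2022-02-06 overlaps/touches 2022-01-17 through 2022-02-14 → extend to 2022-01-17 through 2022-02-14.
2022-01-25 through 2022-01-25 overlaps/touches 2022-01-17 through 2022-02-14 → extend to 2022-01-17 through 2022-02-14.
2022-01-28 through 2022-01-29 overlaps/touches 2022-01-17 through 2022-02-14 → extend to 2022-01-17 through 2022-02-14.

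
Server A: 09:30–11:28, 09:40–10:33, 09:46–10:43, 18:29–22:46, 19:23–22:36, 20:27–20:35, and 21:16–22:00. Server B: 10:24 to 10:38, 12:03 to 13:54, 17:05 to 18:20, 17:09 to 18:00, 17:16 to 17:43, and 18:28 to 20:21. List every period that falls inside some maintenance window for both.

10:24–10:38, 18:29–20:21

First set merges to 09:30–11:28, 18:29–22:46.
Second set merges to 10:24–10:38, 12:03–13:54, 17:05–18:20, 18:28–20:21.
09:30–11:28 meets the second set on 10:24–10:38.
18:29–22:46 meets the second set on 18:29–20:21.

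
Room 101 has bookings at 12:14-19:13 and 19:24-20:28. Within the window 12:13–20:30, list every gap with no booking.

The merged coverage is 12:14-19:13, 19:24-20:28.
Uncovered inside 12:13-20:30: 12:13-12:14, 19:13-19:24, 20:28-20:30.

12:13-12:14, 19:13-19:24, 20:28-20:30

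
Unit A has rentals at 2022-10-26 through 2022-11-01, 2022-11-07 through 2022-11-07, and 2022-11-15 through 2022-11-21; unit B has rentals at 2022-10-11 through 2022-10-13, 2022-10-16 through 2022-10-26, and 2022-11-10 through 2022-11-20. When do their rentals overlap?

2022-10-26 through 2022-11-01 ∩ B → 2022-10-26 through 2022-10-26.
2022-11-07 through 2022-11-07 meets no B interval.
2022-11-15 through 2022-11-21 ∩ B → 2022-11-15 through 2022-11-20.

2022-10-26 through 2022-10-26, 2022-11-15 through 2022-11-20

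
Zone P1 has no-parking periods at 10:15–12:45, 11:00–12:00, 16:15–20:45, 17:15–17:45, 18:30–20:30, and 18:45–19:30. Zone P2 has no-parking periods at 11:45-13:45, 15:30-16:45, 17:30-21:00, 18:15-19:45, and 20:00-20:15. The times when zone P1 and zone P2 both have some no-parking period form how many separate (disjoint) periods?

3

Merge the first list: 10:15-12:45, 16:15-20:45.
Merge the second list: 11:45-13:45, 15:30-16:45, 17:30-21:00.
A ∩ B = 11:45-12:45, 16:15-16:45, 17:30-20:45.
That is 3 disjoint pieces.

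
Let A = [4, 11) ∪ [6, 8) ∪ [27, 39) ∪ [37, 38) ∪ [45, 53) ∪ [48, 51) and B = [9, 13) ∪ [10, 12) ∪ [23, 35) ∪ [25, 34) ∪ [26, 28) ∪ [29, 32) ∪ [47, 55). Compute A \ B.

First set merges to [4, 11), [27, 39), [45, 53).
Second set merges to [9, 13), [23, 35), [47, 55).
[4, 11) \ B = [4, 9).
[27, 39) \ B = [35, 39).
[45, 53) \ B = [45, 47).

[4, 9) ∪ [35, 39) ∪ [45, 47)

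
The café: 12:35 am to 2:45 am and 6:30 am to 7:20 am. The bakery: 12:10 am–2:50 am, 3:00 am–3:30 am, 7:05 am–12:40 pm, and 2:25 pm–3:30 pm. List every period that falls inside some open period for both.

12:35 am-2:45 am meets the second set on 12:35 am-2:45 am.
6:30 am-7:20 am meets the second set on 7:05 am-7:20 am.

12:35 am-2:45 am, 7:05 am-7:20 am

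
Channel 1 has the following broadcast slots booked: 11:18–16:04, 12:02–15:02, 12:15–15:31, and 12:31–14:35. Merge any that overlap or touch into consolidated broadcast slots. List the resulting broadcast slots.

12:02–15:02 overlaps/touches 11:18–16:04 → extend to 11:18–16:04.
12:15–15:31 overlaps/touches 11:18–16:04 → extend to 11:18–16:04.
12:31–14:35 overlaps/touches 11:18–16:04 → extend to 11:18–16:04.

11:18–16:04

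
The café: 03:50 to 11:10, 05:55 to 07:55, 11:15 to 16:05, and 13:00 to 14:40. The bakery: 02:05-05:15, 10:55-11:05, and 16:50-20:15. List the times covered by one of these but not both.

02:05–03:50, 05:15–10:55, 11:05–11:10, 11:15–16:05, 16:50–20:15

Merge the first list: 03:50–11:10, 11:15–16:05.
A but not B: 05:15–10:55, 11:05–11:10, 11:15–16:05.
B but not A: 02:05–03:50, 16:50–20:15.
Combining gives A △ B.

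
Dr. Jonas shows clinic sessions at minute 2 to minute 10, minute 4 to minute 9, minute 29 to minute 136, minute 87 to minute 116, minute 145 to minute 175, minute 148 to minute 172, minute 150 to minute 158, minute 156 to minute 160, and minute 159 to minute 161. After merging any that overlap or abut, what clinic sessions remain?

minute 4 to minute 9 overlaps/touches minute 2 to minute 10 → extend to minute 2 to minute 10.
minute 29 to minute 136 is disjoint → start new block.
minute 87 to minute 116 overlaps/touches minute 29 to minute 136 → extend to minute 29 to minute 136.
minute 145 to minute 175 is disjoint → start new block.
minute 148 to minute 172 overlaps/touches minute 145 to minute 175 → extend to minute 145 to minute 175.
minute 150 to minute 158 overlaps/touches minute 145 to minute 175 → extend to minute 145 to minute 175.
minute 156 to minute 160 overlaps/touches minute 145 to minute 175 → extend to minute 145 to minute 175.
minute 159 to minute 161 overlaps/touches minute 145 to minute 175 → extend to minute 145 to minute 175.

minute 2 to minute 10, minute 29 to minute 136, minute 145 to minute 175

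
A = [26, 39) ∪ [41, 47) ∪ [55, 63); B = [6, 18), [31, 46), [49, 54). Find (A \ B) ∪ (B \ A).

A \ B = [26, 31), [46, 47), [55, 63).
B \ A = [6, 18), [39, 41), [49, 54).
Union of the two gives the symmetric difference.

[6, 18) ∪ [26, 31) ∪ [39, 41) ∪ [46, 47) ∪ [49, 54) ∪ [55, 63)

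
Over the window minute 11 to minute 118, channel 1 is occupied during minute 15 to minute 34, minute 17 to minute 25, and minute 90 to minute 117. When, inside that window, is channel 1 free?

minute 11 to minute 15, minute 34 to minute 90, minute 117 to minute 118

Covered (merged): minute 15 to minute 34, minute 90 to minute 117.
Gaps within minute 11 to minute 118: minute 11 to minute 15, minute 34 to minute 90, minute 117 to minute 118.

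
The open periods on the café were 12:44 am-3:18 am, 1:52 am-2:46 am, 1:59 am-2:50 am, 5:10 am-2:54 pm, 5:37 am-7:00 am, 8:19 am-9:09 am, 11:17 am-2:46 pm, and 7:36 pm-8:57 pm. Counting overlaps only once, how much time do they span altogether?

Merged: 12:44 am–3:18 am, 5:10 am–2:54 pm, 7:36 pm–8:57 pm.
Lengths: 2 h 34 min + 9 h 44 min + 1 h 21 min = 13 h 39 min.

13 h 39 min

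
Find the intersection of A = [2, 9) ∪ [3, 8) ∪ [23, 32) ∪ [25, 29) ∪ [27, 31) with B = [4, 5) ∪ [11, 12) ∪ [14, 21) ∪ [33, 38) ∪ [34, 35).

[4, 5)

First set merges to [2, 9), [23, 32).
Second set merges to [4, 5), [11, 12), [14, 21), [33, 38).
[2, 9) overlaps B on [4, 5).
[23, 32) falls entirely outside B.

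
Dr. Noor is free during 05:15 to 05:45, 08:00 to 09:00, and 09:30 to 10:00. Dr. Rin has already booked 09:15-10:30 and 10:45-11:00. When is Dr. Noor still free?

05:15–05:45: no B overlap → unchanged.
08:00–09:00: no B overlap → unchanged.
09:30–10:00: fully covered by B → removed.

05:15–05:45, 08:00–09:00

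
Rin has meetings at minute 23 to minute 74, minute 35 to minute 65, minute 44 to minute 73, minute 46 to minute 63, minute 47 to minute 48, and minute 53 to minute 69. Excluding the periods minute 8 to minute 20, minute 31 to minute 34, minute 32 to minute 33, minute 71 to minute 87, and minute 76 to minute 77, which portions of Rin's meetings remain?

minute 23 to minute 31, minute 34 to minute 71

First set merges to minute 23 to minute 74.
Second set merges to minute 8 to minute 20, minute 31 to minute 34, minute 71 to minute 87.
minute 23 to minute 74 \ B = minute 23 to minute 31, minute 34 to minute 71.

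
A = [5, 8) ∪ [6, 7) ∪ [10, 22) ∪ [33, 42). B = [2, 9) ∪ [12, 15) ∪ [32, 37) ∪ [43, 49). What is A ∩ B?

[5, 8) ∪ [12, 15) ∪ [33, 37)

A, merged: [5, 8), [10, 22), [33, 42).
[5, 8) overlaps B on [5, 8).
[10, 22) overlaps B on [12, 15).
[33, 42) overlaps B on [33, 37).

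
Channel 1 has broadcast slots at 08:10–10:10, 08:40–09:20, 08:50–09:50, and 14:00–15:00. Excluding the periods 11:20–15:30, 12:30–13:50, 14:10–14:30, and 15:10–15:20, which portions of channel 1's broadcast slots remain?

08:10-10:10

A, merged: 08:10-10:10, 14:00-15:00.
B, merged: 11:20-15:30.
08:10-10:10 is untouched.
14:00-15:00 lies entirely inside B → drops out.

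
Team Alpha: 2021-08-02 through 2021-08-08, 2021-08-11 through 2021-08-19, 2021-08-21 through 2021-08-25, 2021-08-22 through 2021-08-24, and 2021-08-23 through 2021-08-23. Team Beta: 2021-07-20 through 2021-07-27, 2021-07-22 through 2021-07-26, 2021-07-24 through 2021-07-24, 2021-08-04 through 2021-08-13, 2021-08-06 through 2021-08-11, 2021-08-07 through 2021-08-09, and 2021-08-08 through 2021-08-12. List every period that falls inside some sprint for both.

2021-08-04 through 2021-08-08, 2021-08-11 through 2021-08-13

Merge the first list: 2021-08-02 through 2021-08-08, 2021-08-11 through 2021-08-19, 2021-08-21 through 2021-08-25.
Merge the second list: 2021-07-20 through 2021-07-27, 2021-08-04 through 2021-08-13.
2021-08-02 through 2021-08-08 ∩ B → 2021-08-04 through 2021-08-08.
2021-08-11 through 2021-08-19 ∩ B → 2021-08-11 through 2021-08-13.
2021-08-21 through 2021-08-25 meets no B interval.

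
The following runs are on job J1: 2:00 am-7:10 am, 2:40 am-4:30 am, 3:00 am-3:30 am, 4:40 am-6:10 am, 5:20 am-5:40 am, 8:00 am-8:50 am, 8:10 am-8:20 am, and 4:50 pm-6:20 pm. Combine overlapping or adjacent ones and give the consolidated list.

2:40 am-4:30 am overlaps/touches 2:00 am-7:10 am → extend to 2:00 am-7:10 am.
3:00 am-3:30 am overlaps/touches 2:00 am-7:10 am → extend to 2:00 am-7:10 am.
4:40 am-6:10 am overlaps/touches 2:00 am-7:10 am → extend to 2:00 am-7:10 am.
5:20 am-5:40 am overlaps/touches 2:00 am-7:10 am → extend to 2:00 am-7:10 am.
8:00 am-8:50 am is disjoint → start new block.
8:10 am-8:20 am overlaps/touches 8:00 am-8:50 am → extend to 8:00 am-8:50 am.
4:50 pm-6:20 pm is disjoint → start new block.

2:00 am-7:10 am, 8:00 am-8:50 am, 4:50 pm-6:20 pm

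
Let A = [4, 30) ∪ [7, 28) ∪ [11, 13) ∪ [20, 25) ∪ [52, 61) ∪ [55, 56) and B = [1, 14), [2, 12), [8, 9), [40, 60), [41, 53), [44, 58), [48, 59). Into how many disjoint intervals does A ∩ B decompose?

Merge the first list: [4, 30), [52, 61).
Merge the second list: [1, 14), [40, 60).
A ∩ B = [4, 14), [52, 60).
That is 2 disjoint pieces.

2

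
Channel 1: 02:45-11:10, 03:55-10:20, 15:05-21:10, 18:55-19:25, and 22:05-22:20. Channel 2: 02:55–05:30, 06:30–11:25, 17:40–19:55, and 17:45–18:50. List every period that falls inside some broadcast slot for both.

02:55-05:30, 06:30-11:10, 17:40-19:55

First set merges to 02:45-11:10, 15:05-21:10, 22:05-22:20.
Second set merges to 02:55-05:30, 06:30-11:25, 17:40-19:55.
02:45-11:10 overlaps B on 02:55-05:30, 06:30-11:10.
15:05-21:10 overlaps B on 17:40-19:55.
22:05-22:20 falls entirely outside B.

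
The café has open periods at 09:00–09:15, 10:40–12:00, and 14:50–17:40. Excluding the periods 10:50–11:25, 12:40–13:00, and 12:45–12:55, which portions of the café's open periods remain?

Merge the second list: 10:50–11:25, 12:40–13:00.
09:00–09:15 is untouched.
10:40–12:00 with B removed leaves 10:40–10:50, 11:25–12:00.
14:50–17:40 is untouched.

09:00–09:15, 10:40–10:50, 11:25–12:00, 14:50–17:40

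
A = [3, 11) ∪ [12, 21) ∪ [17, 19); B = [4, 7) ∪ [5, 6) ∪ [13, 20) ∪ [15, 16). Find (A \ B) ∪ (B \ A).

Merge the first list: [3, 11), [12, 21).
Merge the second list: [4, 7), [13, 20).
A but not B: [3, 4), [7, 11), [12, 13), [20, 21).
B but not A: none.
Combining gives A △ B.

[3, 4) ∪ [7, 11) ∪ [12, 13) ∪ [20, 21)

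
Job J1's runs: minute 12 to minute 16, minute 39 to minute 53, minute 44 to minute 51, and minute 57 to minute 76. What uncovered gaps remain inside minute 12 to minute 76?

minute 16 to minute 39, minute 53 to minute 57

The merged coverage is minute 12 to minute 16, minute 39 to minute 53, minute 57 to minute 76.
Uncovered inside minute 12 to minute 76: minute 16 to minute 39, minute 53 to minute 57.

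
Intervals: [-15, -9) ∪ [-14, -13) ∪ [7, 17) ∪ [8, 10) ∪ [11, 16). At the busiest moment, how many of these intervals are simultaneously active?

2

Sweep endpoints in order; track running count of active intervals.
Peak of 2 reached at -14.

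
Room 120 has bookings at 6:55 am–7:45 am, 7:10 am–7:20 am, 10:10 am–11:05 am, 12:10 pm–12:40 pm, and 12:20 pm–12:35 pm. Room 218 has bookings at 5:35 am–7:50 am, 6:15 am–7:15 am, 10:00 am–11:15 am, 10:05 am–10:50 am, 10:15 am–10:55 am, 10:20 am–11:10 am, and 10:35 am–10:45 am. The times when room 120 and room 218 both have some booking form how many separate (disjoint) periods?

Merge the first list: 6:55 am-7:45 am, 10:10 am-11:05 am, 12:10 pm-12:40 pm.
Merge the second list: 5:35 am-7:50 am, 10:00 am-11:15 am.
A ∩ B = 6:55 am-7:45 am, 10:10 am-11:05 am.
That is 2 disjoint pieces.

2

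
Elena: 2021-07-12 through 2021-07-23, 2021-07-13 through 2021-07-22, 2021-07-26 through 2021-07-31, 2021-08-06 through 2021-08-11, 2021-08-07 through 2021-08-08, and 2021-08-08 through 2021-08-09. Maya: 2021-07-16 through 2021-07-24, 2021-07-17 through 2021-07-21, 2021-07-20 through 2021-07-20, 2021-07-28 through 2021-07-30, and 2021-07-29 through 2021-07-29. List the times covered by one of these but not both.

Merge the first list: 2021-07-12 through 2021-07-23, 2021-07-26 through 2021-07-31, 2021-08-06 through 2021-08-11.
Merge the second list: 2021-07-16 through 2021-07-24, 2021-07-28 through 2021-07-30.
A \ B = 2021-07-12 through 2021-07-15, 2021-07-26 through 2021-07-27, 2021-07-31 through 2021-07-31, 2021-08-06 through 2021-08-11.
B \ A = 2021-07-24 through 2021-07-24.
Union of the two gives the symmetric difference.

2021-07-12 through 2021-07-15, 2021-07-24 through 2021-07-24, 2021-07-26 through 2021-07-27, 2021-07-31 through 2021-07-31, 2021-08-06 through 2021-08-11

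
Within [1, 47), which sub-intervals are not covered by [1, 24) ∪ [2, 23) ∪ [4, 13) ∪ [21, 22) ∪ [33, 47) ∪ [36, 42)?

The merged coverage is [1, 24), [33, 47).
Complement within [1, 47): [24, 33).

[24, 33)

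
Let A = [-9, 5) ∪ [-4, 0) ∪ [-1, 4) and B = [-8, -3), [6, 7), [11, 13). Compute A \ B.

Merge the first list: [-9, 5).
[-9, 5) \ B = [-9, -8), [-3, 5).

[-9, -8) ∪ [-3, 5)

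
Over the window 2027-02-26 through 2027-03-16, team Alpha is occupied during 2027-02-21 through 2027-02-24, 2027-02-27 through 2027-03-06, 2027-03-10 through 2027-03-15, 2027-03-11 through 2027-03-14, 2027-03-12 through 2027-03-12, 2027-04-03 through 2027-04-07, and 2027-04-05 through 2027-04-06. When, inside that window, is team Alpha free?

After merging, the occupied span is 2027-02-21 through 2027-02-24, 2027-02-27 through 2027-03-06, 2027-03-10 through 2027-03-15, 2027-04-03 through 2027-04-07.
Gaps within 2027-02-26 through 2027-03-16: 2027-02-26 through 2027-02-26, 2027-03-07 through 2027-03-09, 2027-03-16 through 2027-03-16.

2027-02-26 through 2027-02-26, 2027-03-07 through 2027-03-09, 2027-03-16 through 2027-03-16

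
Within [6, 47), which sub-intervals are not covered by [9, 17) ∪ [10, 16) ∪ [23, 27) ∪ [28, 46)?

The merged coverage is [9, 17), [23, 27), [28, 46).
Uncovered inside [6, 47): [6, 9), [17, 23), [27, 28), [46, 47).

[6, 9) ∪ [17, 23) ∪ [27, 28) ∪ [46, 47)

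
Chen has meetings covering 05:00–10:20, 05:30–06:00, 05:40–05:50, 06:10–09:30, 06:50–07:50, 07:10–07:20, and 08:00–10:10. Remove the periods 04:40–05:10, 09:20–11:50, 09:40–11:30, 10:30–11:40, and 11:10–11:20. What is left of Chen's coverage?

05:10–09:20

A, merged: 05:00–10:20.
B, merged: 04:40–05:10, 09:20–11:50.
05:00–10:20 with B removed leaves 05:10–09:20.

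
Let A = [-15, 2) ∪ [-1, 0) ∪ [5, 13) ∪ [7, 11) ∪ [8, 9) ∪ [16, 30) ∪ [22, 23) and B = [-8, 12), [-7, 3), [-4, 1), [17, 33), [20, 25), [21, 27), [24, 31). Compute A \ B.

[-15, -8) ∪ [12, 13) ∪ [16, 17)

A, merged: [-15, 2), [5, 13), [16, 30).
B, merged: [-8, 12), [17, 33).
[-15, 2) with B removed leaves [-15, -8).
[5, 13) with B removed leaves [12, 13).
[16, 30) with B removed leaves [16, 17).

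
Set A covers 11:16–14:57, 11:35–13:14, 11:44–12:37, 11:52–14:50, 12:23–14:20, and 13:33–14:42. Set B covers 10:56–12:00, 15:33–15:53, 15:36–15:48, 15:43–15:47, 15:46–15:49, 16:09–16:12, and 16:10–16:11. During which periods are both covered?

First set merges to 11:16-14:57.
Second set merges to 10:56-12:00, 15:33-15:53, 16:09-16:12.
11:16-14:57 ∩ B → 11:16-12:00.

11:16-12:00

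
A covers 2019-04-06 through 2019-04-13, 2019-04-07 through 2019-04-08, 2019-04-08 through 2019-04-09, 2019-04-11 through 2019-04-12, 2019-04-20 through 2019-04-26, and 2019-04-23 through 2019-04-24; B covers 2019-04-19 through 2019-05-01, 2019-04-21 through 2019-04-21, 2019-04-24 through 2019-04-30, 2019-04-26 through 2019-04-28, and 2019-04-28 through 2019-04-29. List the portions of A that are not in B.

2019-04-06 through 2019-04-13

First set merges to 2019-04-06 through 2019-04-13, 2019-04-20 through 2019-04-26.
Second set merges to 2019-04-19 through 2019-05-01.
2019-04-06 through 2019-04-13: no B overlap → unchanged.
2019-04-20 through 2019-04-26: fully covered by B → removed.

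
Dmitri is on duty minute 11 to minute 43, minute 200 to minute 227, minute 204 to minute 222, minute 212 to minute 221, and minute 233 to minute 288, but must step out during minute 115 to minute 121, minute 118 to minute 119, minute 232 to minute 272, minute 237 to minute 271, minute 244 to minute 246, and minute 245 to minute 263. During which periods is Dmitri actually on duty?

A, merged: minute 11 to minute 43, minute 200 to minute 227, minute 233 to minute 288.
B, merged: minute 115 to minute 121, minute 232 to minute 272.
minute 11 to minute 43 is untouched.
minute 200 to minute 227 is untouched.
minute 233 to minute 288 with B removed leaves minute 272 to minute 288.

minute 11 to minute 43, minute 200 to minute 227, minute 272 to minute 288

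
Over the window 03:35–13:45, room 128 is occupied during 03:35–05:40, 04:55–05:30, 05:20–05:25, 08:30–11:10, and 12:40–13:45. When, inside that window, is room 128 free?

The merged coverage is 03:35-05:40, 08:30-11:10, 12:40-13:45.
Uncovered inside 03:35-13:45: 05:40-08:30, 11:10-12:40.

05:40-08:30, 11:10-12:40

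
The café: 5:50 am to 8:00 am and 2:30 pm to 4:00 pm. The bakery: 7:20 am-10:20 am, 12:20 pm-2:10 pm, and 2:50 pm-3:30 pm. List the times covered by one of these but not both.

5:50 am-7:20 am, 8:00 am-10:20 am, 12:20 pm-2:10 pm, 2:30 pm-2:50 pm, 3:30 pm-4:00 pm

Only in the first: 5:50 am-7:20 am, 2:30 pm-2:50 pm, 3:30 pm-4:00 pm.
Only in the second: 8:00 am-10:20 am, 12:20 pm-2:10 pm.
Together these are the periods covered by exactly one.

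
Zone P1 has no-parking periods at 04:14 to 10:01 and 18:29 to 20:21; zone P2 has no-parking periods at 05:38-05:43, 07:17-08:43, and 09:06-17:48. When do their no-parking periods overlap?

04:14–10:01 ∩ B → 05:38–05:43, 07:17–08:43, 09:06–10:01.
18:29–20:21 meets no B interval.

05:38–05:43, 07:17–08:43, 09:06–10:01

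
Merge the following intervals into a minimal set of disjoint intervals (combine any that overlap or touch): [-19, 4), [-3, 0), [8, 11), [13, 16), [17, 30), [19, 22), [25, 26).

[-3, 0) overlaps/touches [-19, 4) → extend to [-19, 4).
[8, 11) is disjoint → start new block.
[13, 16) is disjoint → start new block.
[17, 30) is disjoint → start new block.
[19, 22) overlaps/touches [17, 30) → extend to [17, 30).
[25, 26) overlaps/touches [17, 30) → extend to [17, 30).

[-19, 4) ∪ [8, 11) ∪ [13, 16) ∪ [17, 30)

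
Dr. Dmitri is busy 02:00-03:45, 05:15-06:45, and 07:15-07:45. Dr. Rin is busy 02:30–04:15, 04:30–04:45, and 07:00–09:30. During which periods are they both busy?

02:30–03:45, 07:15–07:45

02:00–03:45 overlaps B on 02:30–03:45.
05:15–06:45 falls entirely outside B.
07:15–07:45 overlaps B on 07:15–07:45.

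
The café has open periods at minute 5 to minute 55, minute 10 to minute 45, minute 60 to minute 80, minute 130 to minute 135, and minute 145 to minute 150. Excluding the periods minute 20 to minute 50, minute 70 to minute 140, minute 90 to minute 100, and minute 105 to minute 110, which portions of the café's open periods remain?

A, merged: minute 5 to minute 55, minute 60 to minute 80, minute 130 to minute 135, minute 145 to minute 150.
B, merged: minute 20 to minute 50, minute 70 to minute 140.
minute 5 to minute 55 minus B → minute 5 to minute 20, minute 50 to minute 55.
minute 60 to minute 80 minus B → minute 60 to minute 70.
minute 130 to minute 135: fully covered by B → removed.
minute 145 to minute 150: no B overlap → unchanged.

minute 5 to minute 20, minute 50 to minute 55, minute 60 to minute 70, minute 145 to minute 150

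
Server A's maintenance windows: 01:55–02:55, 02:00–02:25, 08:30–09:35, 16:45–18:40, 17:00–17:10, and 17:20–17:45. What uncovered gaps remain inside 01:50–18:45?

The merged coverage is 01:55–02:55, 08:30–09:35, 16:45–18:40.
Gaps within 01:50–18:45: 01:50–01:55, 02:55–08:30, 09:35–16:45, 18:40–18:45.

01:50–01:55, 02:55–08:30, 09:35–16:45, 18:40–18:45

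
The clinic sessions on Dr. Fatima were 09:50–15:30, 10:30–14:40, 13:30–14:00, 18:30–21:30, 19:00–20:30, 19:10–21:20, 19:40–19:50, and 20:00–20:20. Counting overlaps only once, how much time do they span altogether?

8 h 40 min

Merged: 09:50–15:30, 18:30–21:30.
Lengths: 5 h 40 min + 3 h = 8 h 40 min.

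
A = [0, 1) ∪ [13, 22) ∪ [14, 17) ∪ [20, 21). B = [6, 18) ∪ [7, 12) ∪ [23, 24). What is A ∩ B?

A, merged: [0, 1), [13, 22).
B, merged: [6, 18), [23, 24).
[0, 1) meets no B interval.
[13, 22) ∩ B → [13, 18).

[13, 18)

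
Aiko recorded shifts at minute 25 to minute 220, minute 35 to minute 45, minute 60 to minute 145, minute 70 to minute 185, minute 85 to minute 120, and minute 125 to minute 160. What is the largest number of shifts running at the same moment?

4

Walk the sorted start/end points keeping a running depth.
The depth first hits 4 at minute 85.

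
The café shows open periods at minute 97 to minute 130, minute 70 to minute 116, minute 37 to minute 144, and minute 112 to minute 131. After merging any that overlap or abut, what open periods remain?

Sort by start: minute 37 to minute 144, minute 70 to minute 116, minute 97 to minute 130, minute 112 to minute 131.
minute 70 to minute 116 overlaps/touches minute 37 to minute 144 → extend to minute 37 to minute 144.
minute 97 to minute 130 overlaps/touches minute 37 to minute 144 → extend to minute 37 to minute 144.
minute 112 to minute 131 overlaps/touches minute 37 to minute 144 → extend to minute 37 to minute 144.

minute 37 to minute 144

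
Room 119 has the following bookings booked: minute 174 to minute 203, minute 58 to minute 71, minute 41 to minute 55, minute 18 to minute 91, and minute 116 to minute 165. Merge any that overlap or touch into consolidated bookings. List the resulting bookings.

Sort by start: minute 18 to minute 91, minute 41 to minute 55, minute 58 to minute 71, minute 116 to minute 165, minute 174 to minute 203.
minute 41 to minute 55 overlaps/touches minute 18 to minute 91 → extend to minute 18 to minute 91.
minute 58 to minute 71 overlaps/touches minute 18 to minute 91 → extend to minute 18 to minute 91.
minute 116 to minute 165 is disjoint → start new block.
minute 174 to minute 203 is disjoint → start new block.

minute 18 to minute 91, minute 116 to minute 165, minute 174 to minute 203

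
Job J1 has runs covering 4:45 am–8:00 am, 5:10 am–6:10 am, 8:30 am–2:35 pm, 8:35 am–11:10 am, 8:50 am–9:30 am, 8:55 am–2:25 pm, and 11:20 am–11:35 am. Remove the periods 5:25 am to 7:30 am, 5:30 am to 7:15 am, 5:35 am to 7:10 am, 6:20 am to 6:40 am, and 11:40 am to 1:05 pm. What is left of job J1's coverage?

Merge the first list: 4:45 am-8:00 am, 8:30 am-2:35 pm.
Merge the second list: 5:25 am-7:30 am, 11:40 am-1:05 pm.
4:45 am-8:00 am minus B → 4:45 am-5:25 am, 7:30 am-8:00 am.
8:30 am-2:35 pm minus B → 8:30 am-11:40 am, 1:05 pm-2:35 pm.

4:45 am-5:25 am, 7:30 am-8:00 am, 8:30 am-11:40 am, 1:05 pm-2:35 pm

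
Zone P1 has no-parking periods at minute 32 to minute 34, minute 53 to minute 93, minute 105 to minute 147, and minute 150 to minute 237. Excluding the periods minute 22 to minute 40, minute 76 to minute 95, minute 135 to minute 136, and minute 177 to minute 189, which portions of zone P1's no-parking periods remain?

minute 53 to minute 76, minute 105 to minute 135, minute 136 to minute 147, minute 150 to minute 177, minute 189 to minute 237

minute 32 to minute 34: entirely removed.
minute 53 to minute 93 \ B = minute 53 to minute 76.
minute 105 to minute 147 \ B = minute 105 to minute 135, minute 136 to minute 147.
minute 150 to minute 237 \ B = minute 150 to minute 177, minute 189 to minute 237.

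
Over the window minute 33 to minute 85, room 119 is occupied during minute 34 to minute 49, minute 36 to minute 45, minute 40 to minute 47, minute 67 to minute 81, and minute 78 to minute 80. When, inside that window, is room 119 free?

minute 33 to minute 34, minute 49 to minute 67, minute 81 to minute 85

After merging, the occupied span is minute 34 to minute 49, minute 67 to minute 81.
Gaps within minute 33 to minute 85: minute 33 to minute 34, minute 49 to minute 67, minute 81 to minute 85.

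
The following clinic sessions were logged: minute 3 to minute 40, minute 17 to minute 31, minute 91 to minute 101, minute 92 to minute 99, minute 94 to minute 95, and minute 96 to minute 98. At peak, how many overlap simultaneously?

At minute 94, 3 of the intervals are simultaneously active.
No point has more.

3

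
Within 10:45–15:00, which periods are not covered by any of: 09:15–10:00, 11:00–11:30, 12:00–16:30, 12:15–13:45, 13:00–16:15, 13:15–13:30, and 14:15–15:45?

Covered (merged): 09:15-10:00, 11:00-11:30, 12:00-16:30.
Complement within 10:45-15:00: 10:45-11:00, 11:30-12:00.

10:45-11:00, 11:30-12:00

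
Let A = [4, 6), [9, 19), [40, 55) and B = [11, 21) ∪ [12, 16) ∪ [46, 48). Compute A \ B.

[4, 6) ∪ [9, 11) ∪ [40, 46) ∪ [48, 55)

Merge the second list: [11, 21), [46, 48).
[4, 6) is untouched.
[9, 19) with B removed leaves [9, 11).
[40, 55) with B removed leaves [40, 46), [48, 55).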